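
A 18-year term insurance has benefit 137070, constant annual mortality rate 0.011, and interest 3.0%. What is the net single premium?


NSP = benefit * sum_{k=0}^{n-1} k_p_x * q * v^(k+1)
With constant q=0.011, v=0.970874
Sum = 0.139149
NSP = 137070 * 0.139149
= 19073.1997


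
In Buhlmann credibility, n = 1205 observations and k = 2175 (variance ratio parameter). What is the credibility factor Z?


Z = n / (n + k)
= 1205 / (1205 + 2175)
= 1205 / 3380
= 0.3565


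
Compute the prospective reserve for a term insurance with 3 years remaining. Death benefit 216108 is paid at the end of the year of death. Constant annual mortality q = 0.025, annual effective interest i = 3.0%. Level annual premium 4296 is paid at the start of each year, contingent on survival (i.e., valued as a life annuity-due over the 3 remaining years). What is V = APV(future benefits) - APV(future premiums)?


v = 1/(1+i) = 0.970874
APV(future benefits) per unit = sum_{k=0}^{2} k_p_x * q * v^(k+1) = 0.068997
APV(future benefits) = 216108 * 0.068997 = 14910.7028
Life annuity-due factor ä_{x:3} = sum_{k=0}^{2} k_p_x * v^k = 2.842657
APV(future premiums) = 4296 * 2.842657 = 12212.0552
V = 14910.7028 - 12212.0552
= 2698.6476


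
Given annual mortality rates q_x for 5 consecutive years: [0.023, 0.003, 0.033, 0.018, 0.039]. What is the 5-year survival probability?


p_k = 1 - q_k for each year
Survival = product of (1 - q_k)
= 0.977 * 0.997 * 0.967 * 0.982 * 0.961
= 0.8889


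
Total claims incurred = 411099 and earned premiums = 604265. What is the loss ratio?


Loss ratio = claims / premiums
= 411099 / 604265
= 0.6803


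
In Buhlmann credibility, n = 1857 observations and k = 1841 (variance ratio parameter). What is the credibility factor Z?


Z = n / (n + k)
= 1857 / (1857 + 1841)
= 1857 / 3698
= 0.5022


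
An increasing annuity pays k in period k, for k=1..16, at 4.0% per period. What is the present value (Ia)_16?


(Ia)_n = sum_{k=1}^{n} k * v^k, v = 1/(1+i)
v = 0.961538
Sum computed term by term:
(Ia)_16 = 89.3964


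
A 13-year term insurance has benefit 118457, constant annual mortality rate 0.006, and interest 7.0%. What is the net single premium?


NSP = benefit * sum_{k=0}^{n-1} k_p_x * q * v^(k+1)
With constant q=0.006, v=0.934579
Sum = 0.048652
NSP = 118457 * 0.048652
= 5763.2087


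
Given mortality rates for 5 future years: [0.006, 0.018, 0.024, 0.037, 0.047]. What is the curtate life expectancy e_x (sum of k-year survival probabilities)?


e_x = sum_{k=1}^{n} k_p_x
k_p_x values:
  1_p_x = 0.994
  2_p_x = 0.976108
  3_p_x = 0.952681
  4_p_x = 0.917432
  5_p_x = 0.874313
e_x = 4.7145


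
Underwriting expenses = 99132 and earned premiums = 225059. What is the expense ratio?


Expense ratio = expenses / premiums
= 99132 / 225059
= 0.4405


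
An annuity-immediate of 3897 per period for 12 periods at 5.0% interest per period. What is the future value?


FV = PMT * ((1+i)^n - 1) / i
= 3897 * ((1.05)^12 - 1) / 0.05
= 3897 * (1.795856 - 1) / 0.05
= 62029.0421


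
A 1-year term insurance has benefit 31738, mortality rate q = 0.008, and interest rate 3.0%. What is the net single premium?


NSP = benefit * q * v
v = 1/(1+i) = 0.970874
NSP = 31738 * 0.008 * 0.970874
= 246.5087


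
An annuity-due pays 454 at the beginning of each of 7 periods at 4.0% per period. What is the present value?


PV_due = PMT * (1-(1+i)^(-n))/i * (1+i)
PV_immediate = 2724.9328
PV_due = 2724.9328 * 1.04
= 2833.9301


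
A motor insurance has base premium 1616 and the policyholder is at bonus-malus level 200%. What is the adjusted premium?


adjusted = base * BM_level / 100
= 1616 * 200 / 100
= 1616 * 2.0
= 3232.0


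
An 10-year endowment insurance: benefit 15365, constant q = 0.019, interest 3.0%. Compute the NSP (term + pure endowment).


Term component = 2298.4738
Pure endowment = 10_p_x * v^10 * benefit = 0.825449 * 0.744094 * 15365 = 9437.3572
NSP = 11735.8309


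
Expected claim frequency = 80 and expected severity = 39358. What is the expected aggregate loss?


E[S] = E[N] * E[X]
= 80 * 39358
= 3.1486e+06


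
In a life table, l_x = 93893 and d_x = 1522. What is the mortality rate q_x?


q_x = d_x / l_x
= 1522 / 93893
= 0.0162


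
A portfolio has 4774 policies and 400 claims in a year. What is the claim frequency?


frequency = claims / policies
= 400 / 4774
= 0.0838


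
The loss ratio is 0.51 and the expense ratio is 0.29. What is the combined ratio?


Combined ratio = loss ratio + expense ratio
= 0.51 + 0.29
= 0.8


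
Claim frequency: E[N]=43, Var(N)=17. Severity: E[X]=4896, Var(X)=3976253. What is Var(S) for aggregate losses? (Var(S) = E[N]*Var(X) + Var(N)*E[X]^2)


Var(S) = E[N]*Var(X) + Var(N)*E[X]^2
= 43*3976253 + 17*4896^2
= 170978879 + 407503872
= 5.7848e+08


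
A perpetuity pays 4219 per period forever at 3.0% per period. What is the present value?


PV = PMT / i
= 4219 / 0.03
= 140633.3333


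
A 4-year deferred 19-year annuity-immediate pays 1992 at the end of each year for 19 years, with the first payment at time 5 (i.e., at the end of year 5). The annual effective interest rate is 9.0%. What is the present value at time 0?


PV at time 4 of the 19-year annuity-immediate:
a_n = 1992 * (1-(1+0.09)^(-19))/0.09 = 17828.6286
Discount back 4 years to time 0:
PV = 17828.6286 * (1+0.09)^(-4)
= 17828.6286 * 0.708425
= 12630.25


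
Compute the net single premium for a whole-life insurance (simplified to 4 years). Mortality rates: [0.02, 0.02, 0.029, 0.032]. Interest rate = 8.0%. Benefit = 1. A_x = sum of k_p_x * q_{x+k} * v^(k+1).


v = 0.925926
Year 0: k_p_x=1.0, q=0.02, term=0.018519
Year 1: k_p_x=0.98, q=0.02, term=0.016804
Year 2: k_p_x=0.9604, q=0.029, term=0.022109
Year 3: k_p_x=0.932548, q=0.032, term=0.021934
A_x = 0.0794


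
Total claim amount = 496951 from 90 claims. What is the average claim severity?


severity = total / number
= 496951 / 90
= 5521.6778


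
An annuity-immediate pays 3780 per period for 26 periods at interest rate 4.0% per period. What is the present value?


PV = PMT * (1 - (1+i)^(-n)) / i
= 3780 * (1 - (1+0.04)^(-26)) / 0.04
= 3780 * (1 - 0.360689) / 0.04
= 3780 * 15.982769
= 60414.8675


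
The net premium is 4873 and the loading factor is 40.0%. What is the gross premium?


Gross = net * (1 + loading)
= 4873 * (1 + 0.4)
= 4873 * 1.4
= 6822.2


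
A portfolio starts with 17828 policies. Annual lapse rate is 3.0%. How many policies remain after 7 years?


remaining = initial * (1 - lapse)^years
= 17828 * (1 - 0.03)^7
= 17828 * 0.807983
= 14404.7182


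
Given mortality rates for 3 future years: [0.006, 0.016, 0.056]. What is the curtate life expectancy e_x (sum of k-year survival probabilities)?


e_x = sum_{k=1}^{n} k_p_x
k_p_x values:
  1_p_x = 0.994
  2_p_x = 0.978096
  3_p_x = 0.923323
e_x = 2.8954


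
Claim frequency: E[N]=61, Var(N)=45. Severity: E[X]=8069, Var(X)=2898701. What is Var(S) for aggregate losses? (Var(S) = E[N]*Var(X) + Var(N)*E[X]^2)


Var(S) = E[N]*Var(X) + Var(N)*E[X]^2
= 61*2898701 + 45*8069^2
= 176820761 + 2929894245
= 3.1067e+09


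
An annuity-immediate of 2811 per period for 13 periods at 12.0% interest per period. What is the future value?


FV = PMT * ((1+i)^n - 1) / i
= 2811 * ((1.12)^13 - 1) / 0.12
= 2811 * (4.363493 - 1) / 0.12
= 78789.8261


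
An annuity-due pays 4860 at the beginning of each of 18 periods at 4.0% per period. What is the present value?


PV_due = PMT * (1-(1+i)^(-n))/i * (1+i)
PV_immediate = 61524.1833
PV_due = 61524.1833 * 1.04
= 63985.1506


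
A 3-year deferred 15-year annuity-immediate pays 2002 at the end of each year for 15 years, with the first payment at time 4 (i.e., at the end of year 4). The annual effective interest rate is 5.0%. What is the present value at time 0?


PV at time 3 of the 15-year annuity-immediate:
a_n = 2002 * (1-(1+0.05)^(-15))/0.05 = 20780.0754
Discount back 3 years to time 0:
PV = 20780.0754 * (1+0.05)^(-3)
= 20780.0754 * 0.863838
= 17950.6104


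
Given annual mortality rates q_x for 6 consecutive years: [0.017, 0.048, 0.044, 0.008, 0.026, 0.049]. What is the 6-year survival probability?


p_k = 1 - q_k for each year
Survival = product of (1 - q_k)
= 0.983 * 0.952 * 0.956 * 0.992 * 0.974 * 0.951
= 0.8221


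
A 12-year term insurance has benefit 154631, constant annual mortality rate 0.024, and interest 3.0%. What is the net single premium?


NSP = benefit * sum_{k=0}^{n-1} k_p_x * q * v^(k+1)
With constant q=0.024, v=0.970874
Sum = 0.211545
NSP = 154631 * 0.211545
= 32711.4029


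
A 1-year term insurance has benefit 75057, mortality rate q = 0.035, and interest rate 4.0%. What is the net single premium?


NSP = benefit * q * v
v = 1/(1+i) = 0.961538
NSP = 75057 * 0.035 * 0.961538
= 2525.9567


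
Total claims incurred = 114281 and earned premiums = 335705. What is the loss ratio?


Loss ratio = claims / premiums
= 114281 / 335705
= 0.3404


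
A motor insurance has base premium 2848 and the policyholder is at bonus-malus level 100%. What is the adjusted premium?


adjusted = base * BM_level / 100
= 2848 * 100 / 100
= 2848 * 1.0
= 2848.0


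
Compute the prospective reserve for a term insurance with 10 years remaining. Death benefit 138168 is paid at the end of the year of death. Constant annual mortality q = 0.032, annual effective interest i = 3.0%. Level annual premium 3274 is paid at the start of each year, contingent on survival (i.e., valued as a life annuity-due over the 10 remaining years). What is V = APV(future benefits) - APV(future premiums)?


v = 1/(1+i) = 0.970874
APV(future benefits) per unit = sum_{k=0}^{9} k_p_x * q * v^(k+1) = 0.238708
APV(future benefits) = 138168 * 0.238708 = 32981.7865
Life annuity-due factor ä_{x:10} = sum_{k=0}^{9} k_p_x * v^k = 7.683409
APV(future premiums) = 3274 * 7.683409 = 25155.481
V = 32981.7865 - 25155.481
= 7826.3055


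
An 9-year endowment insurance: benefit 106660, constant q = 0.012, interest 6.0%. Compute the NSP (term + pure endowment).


Term component = 8338.0132
Pure endowment = 9_p_x * v^9 * benefit = 0.897041 * 0.591898 * 106660 = 56631.921
NSP = 64969.9341


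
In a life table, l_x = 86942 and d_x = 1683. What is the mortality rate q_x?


q_x = d_x / l_x
= 1683 / 86942
= 0.0194


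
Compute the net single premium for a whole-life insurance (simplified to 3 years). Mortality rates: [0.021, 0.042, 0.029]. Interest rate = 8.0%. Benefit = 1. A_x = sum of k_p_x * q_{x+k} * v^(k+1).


v = 0.925926
Year 0: k_p_x=1.0, q=0.021, term=0.019444
Year 1: k_p_x=0.979, q=0.042, term=0.035252
Year 2: k_p_x=0.937882, q=0.029, term=0.021591
A_x = 0.0763


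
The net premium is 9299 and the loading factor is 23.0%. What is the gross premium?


Gross = net * (1 + loading)
= 9299 * (1 + 0.23)
= 9299 * 1.23
= 11437.77


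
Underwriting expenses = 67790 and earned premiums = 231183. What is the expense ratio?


Expense ratio = expenses / premiums
= 67790 / 231183
= 0.2932


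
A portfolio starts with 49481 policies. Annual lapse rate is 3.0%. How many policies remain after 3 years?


remaining = initial * (1 - lapse)^years
= 49481 * (1 - 0.03)^3
= 49481 * 0.912673
= 45159.9727


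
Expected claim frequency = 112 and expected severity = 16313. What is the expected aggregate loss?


E[S] = E[N] * E[X]
= 112 * 16313
= 1.8271e+06


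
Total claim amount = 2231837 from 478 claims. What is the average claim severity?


severity = total / number
= 2231837 / 478
= 4669.1151


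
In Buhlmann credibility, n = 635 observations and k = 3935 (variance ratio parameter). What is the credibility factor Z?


Z = n / (n + k)
= 635 / (635 + 3935)
= 635 / 4570
= 0.1389


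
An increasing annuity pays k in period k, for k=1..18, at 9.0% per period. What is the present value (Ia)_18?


(Ia)_n = sum_{k=1}^{n} k * v^k, v = 1/(1+i)
v = 0.917431
Sum computed term by term:
(Ia)_18 = 63.6416


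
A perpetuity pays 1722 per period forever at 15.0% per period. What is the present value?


PV = PMT / i
= 1722 / 0.15
= 11480.0


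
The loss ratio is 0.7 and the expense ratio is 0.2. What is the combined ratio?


Combined ratio = loss ratio + expense ratio
= 0.7 + 0.2
= 0.9


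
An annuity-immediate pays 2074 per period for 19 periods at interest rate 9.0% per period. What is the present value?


PV = PMT * (1 - (1+i)^(-n)) / i
= 2074 * (1 - (1+0.09)^(-19)) / 0.09
= 2074 * (1 - 0.19449) / 0.09
= 2074 * 8.950115
= 18562.5381


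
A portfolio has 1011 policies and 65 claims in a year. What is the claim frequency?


frequency = claims / policies
= 65 / 1011
= 0.0643


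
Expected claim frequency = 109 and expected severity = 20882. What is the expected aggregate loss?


E[S] = E[N] * E[X]
= 109 * 20882
= 2.2761e+06


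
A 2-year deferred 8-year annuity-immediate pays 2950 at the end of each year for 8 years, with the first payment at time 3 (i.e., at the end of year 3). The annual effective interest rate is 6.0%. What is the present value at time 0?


PV at time 2 of the 8-year annuity-immediate:
a_n = 2950 * (1-(1+0.06)^(-8))/0.06 = 18318.8917
Discount back 2 years to time 0:
PV = 18318.8917 * (1+0.06)^(-2)
= 18318.8917 * 0.889996
= 16303.7484


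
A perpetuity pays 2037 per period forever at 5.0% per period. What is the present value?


PV = PMT / i
= 2037 / 0.05
= 40740.0


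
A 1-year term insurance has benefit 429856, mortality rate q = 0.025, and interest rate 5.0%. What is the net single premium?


NSP = benefit * q * v
v = 1/(1+i) = 0.952381
NSP = 429856 * 0.025 * 0.952381
= 10234.6667


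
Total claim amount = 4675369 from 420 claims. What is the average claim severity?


severity = total / number
= 4675369 / 420
= 11131.831


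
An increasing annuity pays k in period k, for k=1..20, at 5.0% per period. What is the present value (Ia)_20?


(Ia)_n = sum_{k=1}^{n} k * v^k, v = 1/(1+i)
v = 0.952381
Sum computed term by term:
(Ia)_20 = 110.9506


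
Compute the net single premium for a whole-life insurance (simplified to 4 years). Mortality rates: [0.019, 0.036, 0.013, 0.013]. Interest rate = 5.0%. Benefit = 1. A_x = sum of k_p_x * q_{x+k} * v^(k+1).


v = 0.952381
Year 0: k_p_x=1.0, q=0.019, term=0.018095
Year 1: k_p_x=0.981, q=0.036, term=0.032033
Year 2: k_p_x=0.945684, q=0.013, term=0.01062
Year 3: k_p_x=0.93339, q=0.013, term=0.009983
A_x = 0.0707


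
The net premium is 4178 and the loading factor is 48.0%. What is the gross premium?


Gross = net * (1 + loading)
= 4178 * (1 + 0.48)
= 4178 * 1.48
= 6183.44


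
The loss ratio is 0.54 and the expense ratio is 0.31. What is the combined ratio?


Combined ratio = loss ratio + expense ratio
= 0.54 + 0.31
= 0.85


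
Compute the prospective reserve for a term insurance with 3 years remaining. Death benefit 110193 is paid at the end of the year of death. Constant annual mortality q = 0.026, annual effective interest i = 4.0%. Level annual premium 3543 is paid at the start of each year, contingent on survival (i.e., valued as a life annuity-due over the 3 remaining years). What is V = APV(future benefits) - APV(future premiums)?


v = 1/(1+i) = 0.961538
APV(future benefits) per unit = sum_{k=0}^{2} k_p_x * q * v^(k+1) = 0.070341
APV(future benefits) = 110193 * 0.070341 = 7751.0934
Life annuity-due factor ä_{x:3} = sum_{k=0}^{2} k_p_x * v^k = 2.813643
APV(future premiums) = 3543 * 2.813643 = 9968.7363
V = 7751.0934 - 9968.7363
= -2217.6429


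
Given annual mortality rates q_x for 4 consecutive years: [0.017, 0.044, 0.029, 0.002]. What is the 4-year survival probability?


p_k = 1 - q_k for each year
Survival = product of (1 - q_k)
= 0.983 * 0.956 * 0.971 * 0.998
= 0.9107


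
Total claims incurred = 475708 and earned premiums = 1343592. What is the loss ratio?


Loss ratio = claims / premiums
= 475708 / 1343592
= 0.3541


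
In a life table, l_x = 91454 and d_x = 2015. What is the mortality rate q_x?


q_x = d_x / l_x
= 2015 / 91454
= 0.022


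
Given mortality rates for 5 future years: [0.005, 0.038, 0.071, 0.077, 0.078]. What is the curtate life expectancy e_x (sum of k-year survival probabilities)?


e_x = sum_{k=1}^{n} k_p_x
k_p_x values:
  1_p_x = 0.995
  2_p_x = 0.95719
  3_p_x = 0.88923
  4_p_x = 0.820759
  5_p_x = 0.75674
e_x = 4.4189


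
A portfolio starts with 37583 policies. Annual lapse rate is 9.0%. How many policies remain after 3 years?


remaining = initial * (1 - lapse)^years
= 37583 * (1 - 0.09)^3
= 37583 * 0.753571
= 28321.4589


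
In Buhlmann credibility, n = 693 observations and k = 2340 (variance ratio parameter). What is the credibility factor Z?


Z = n / (n + k)
= 693 / (693 + 2340)
= 693 / 3033
= 0.2285


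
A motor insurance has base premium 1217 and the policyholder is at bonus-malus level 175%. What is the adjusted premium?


adjusted = base * BM_level / 100
= 1217 * 175 / 100
= 1217 * 1.75
= 2129.75


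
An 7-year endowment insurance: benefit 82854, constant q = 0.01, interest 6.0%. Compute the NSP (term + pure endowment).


Term component = 4499.2481
Pure endowment = 7_p_x * v^7 * benefit = 0.932065 * 0.665057 * 82854 = 51359.2633
NSP = 55858.5114


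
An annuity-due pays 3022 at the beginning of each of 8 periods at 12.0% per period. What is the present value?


PV_due = PMT * (1-(1+i)^(-n))/i * (1+i)
PV_immediate = 15012.2074
PV_due = 15012.2074 * 1.12
= 16813.6723


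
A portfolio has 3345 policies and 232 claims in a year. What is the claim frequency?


frequency = claims / policies
= 232 / 3345
= 0.0694


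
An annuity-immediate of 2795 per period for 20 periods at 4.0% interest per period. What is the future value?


FV = PMT * ((1+i)^n - 1) / i
= 2795 * ((1.04)^20 - 1) / 0.04
= 2795 * (2.191123 - 1) / 0.04
= 83229.7296


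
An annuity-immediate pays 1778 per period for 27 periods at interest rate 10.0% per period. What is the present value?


PV = PMT * (1 - (1+i)^(-n)) / i
= 1778 * (1 - (1+0.1)^(-27)) / 0.1
= 1778 * (1 - 0.076278) / 0.1
= 1778 * 9.237223
= 16423.7828


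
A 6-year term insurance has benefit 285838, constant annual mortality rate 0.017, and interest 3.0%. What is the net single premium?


NSP = benefit * sum_{k=0}^{n-1} k_p_x * q * v^(k+1)
With constant q=0.017, v=0.970874
Sum = 0.088396
NSP = 285838 * 0.088396
= 25267.0342


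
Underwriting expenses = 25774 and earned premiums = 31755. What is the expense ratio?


Expense ratio = expenses / premiums
= 25774 / 31755
= 0.8117


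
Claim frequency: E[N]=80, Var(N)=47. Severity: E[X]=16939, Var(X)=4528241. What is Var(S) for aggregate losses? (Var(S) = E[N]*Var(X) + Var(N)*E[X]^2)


Var(S) = E[N]*Var(X) + Var(N)*E[X]^2
= 80*4528241 + 47*16939^2
= 362259280 + 13485696887
= 1.3848e+10


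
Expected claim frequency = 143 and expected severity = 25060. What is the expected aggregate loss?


E[S] = E[N] * E[X]
= 143 * 25060
= 3.5836e+06


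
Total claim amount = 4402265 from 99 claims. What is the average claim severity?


severity = total / number
= 4402265 / 99
= 44467.3232


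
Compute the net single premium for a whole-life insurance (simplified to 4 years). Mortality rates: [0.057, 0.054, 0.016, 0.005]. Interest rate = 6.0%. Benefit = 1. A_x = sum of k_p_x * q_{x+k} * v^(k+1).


v = 0.943396
Year 0: k_p_x=1.0, q=0.057, term=0.053774
Year 1: k_p_x=0.943, q=0.054, term=0.04532
Year 2: k_p_x=0.892078, q=0.016, term=0.011984
Year 3: k_p_x=0.877805, q=0.005, term=0.003477
A_x = 0.1146


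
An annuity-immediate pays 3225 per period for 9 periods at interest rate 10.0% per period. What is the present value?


PV = PMT * (1 - (1+i)^(-n)) / i
= 3225 * (1 - (1+0.1)^(-9)) / 0.1
= 3225 * (1 - 0.424098) / 0.1
= 3225 * 5.759024
= 18572.8518


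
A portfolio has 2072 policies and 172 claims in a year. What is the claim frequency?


frequency = claims / policies
= 172 / 2072
= 0.083


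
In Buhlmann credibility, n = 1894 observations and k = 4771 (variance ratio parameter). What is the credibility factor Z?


Z = n / (n + k)
= 1894 / (1894 + 4771)
= 1894 / 6665
= 0.2842


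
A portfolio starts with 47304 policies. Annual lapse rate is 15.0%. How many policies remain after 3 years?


remaining = initial * (1 - lapse)^years
= 47304 * (1 - 0.15)^3
= 47304 * 0.614125
= 29050.569


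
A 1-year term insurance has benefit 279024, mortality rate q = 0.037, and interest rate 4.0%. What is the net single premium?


NSP = benefit * q * v
v = 1/(1+i) = 0.961538
NSP = 279024 * 0.037 * 0.961538
= 9926.8154


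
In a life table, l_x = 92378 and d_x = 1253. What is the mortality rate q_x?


q_x = d_x / l_x
= 1253 / 92378
= 0.0136


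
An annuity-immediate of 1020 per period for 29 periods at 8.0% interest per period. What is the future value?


FV = PMT * ((1+i)^n - 1) / i
= 1020 * ((1.08)^29 - 1) / 0.08
= 1020 * (9.317275 - 1) / 0.08
= 106045.2549


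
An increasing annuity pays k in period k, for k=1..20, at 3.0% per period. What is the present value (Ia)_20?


(Ia)_n = sum_{k=1}^{n} k * v^k, v = 1/(1+i)
v = 0.970874
Sum computed term by term:
(Ia)_20 = 141.6761


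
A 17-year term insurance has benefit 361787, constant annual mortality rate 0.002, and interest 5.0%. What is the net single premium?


NSP = benefit * sum_{k=0}^{n-1} k_p_x * q * v^(k+1)
With constant q=0.002, v=0.952381
Sum = 0.022242
NSP = 361787 * 0.022242
= 8047.0113


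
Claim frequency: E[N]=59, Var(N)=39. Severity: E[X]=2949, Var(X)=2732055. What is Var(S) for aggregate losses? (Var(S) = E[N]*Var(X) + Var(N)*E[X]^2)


Var(S) = E[N]*Var(X) + Var(N)*E[X]^2
= 59*2732055 + 39*2949^2
= 161191245 + 339167439
= 5.0036e+08


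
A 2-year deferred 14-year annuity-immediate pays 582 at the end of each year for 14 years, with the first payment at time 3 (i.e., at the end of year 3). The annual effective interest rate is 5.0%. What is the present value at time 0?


PV at time 2 of the 14-year annuity-immediate:
a_n = 582 * (1-(1+0.05)^(-14))/0.05 = 5761.009
Discount back 2 years to time 0:
PV = 5761.009 * (1+0.05)^(-2)
= 5761.009 * 0.907029
= 5225.405


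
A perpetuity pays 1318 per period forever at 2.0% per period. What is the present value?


PV = PMT / i
= 1318 / 0.02
= 65900.0


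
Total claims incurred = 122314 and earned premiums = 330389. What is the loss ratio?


Loss ratio = claims / premiums
= 122314 / 330389
= 0.3702


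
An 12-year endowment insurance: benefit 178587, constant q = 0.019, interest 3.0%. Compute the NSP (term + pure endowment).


Term component = 30665.6634
Pure endowment = 12_p_x * v^12 * benefit = 0.79438 * 0.70138 * 178587 = 99501.868
NSP = 130167.5314


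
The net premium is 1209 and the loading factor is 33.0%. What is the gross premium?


Gross = net * (1 + loading)
= 1209 * (1 + 0.33)
= 1209 * 1.33
= 1607.97


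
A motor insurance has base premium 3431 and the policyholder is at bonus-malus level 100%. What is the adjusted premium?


adjusted = base * BM_level / 100
= 3431 * 100 / 100
= 3431 * 1.0
= 3431.0


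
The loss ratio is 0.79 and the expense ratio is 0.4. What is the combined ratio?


Combined ratio = loss ratio + expense ratio
= 0.79 + 0.4
= 1.19


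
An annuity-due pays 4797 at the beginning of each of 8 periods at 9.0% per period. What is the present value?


PV_due = PMT * (1-(1+i)^(-n))/i * (1+i)
PV_immediate = 26550.5273
PV_due = 26550.5273 * 1.09
= 28940.0747


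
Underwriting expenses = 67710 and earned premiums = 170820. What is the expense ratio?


Expense ratio = expenses / premiums
= 67710 / 170820
= 0.3964


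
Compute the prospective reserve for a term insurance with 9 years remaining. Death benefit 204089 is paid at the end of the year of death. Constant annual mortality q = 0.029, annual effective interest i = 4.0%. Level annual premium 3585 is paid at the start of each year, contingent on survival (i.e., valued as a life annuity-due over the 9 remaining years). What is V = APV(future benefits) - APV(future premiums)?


v = 1/(1+i) = 0.961538
APV(future benefits) per unit = sum_{k=0}^{8} k_p_x * q * v^(k+1) = 0.19371
APV(future benefits) = 204089 * 0.19371 = 39534.0133
Life annuity-due factor ä_{x:9} = sum_{k=0}^{8} k_p_x * v^k = 6.94683
APV(future premiums) = 3585 * 6.94683 = 24904.3842
V = 39534.0133 - 24904.3842
= 14629.6291


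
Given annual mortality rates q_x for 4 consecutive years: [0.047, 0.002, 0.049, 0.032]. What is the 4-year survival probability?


p_k = 1 - q_k for each year
Survival = product of (1 - q_k)
= 0.953 * 0.998 * 0.951 * 0.968
= 0.8755


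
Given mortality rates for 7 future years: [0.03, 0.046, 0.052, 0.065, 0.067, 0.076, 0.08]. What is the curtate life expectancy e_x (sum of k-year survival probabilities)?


e_x = sum_{k=1}^{n} k_p_x
k_p_x values:
  1_p_x = 0.97
  2_p_x = 0.92538
  3_p_x = 0.87726
  4_p_x = 0.820238
  5_p_x = 0.765282
  6_p_x = 0.707121
  7_p_x = 0.650551
e_x = 5.7158


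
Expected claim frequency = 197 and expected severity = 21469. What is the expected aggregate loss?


E[S] = E[N] * E[X]
= 197 * 21469
= 4.2294e+06


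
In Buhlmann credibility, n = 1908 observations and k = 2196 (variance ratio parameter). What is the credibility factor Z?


Z = n / (n + k)
= 1908 / (1908 + 2196)
= 1908 / 4104
= 0.4649


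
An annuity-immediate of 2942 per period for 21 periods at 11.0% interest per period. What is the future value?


FV = PMT * ((1+i)^n - 1) / i
= 2942 * ((1.11)^21 - 1) / 0.11
= 2942 * (8.949166 - 1) / 0.11
= 212604.0527


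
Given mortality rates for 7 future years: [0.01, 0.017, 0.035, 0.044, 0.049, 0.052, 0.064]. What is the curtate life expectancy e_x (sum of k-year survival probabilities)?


e_x = sum_{k=1}^{n} k_p_x
k_p_x values:
  1_p_x = 0.99
  2_p_x = 0.97317
  3_p_x = 0.939109
  4_p_x = 0.897788
  5_p_x = 0.853797
  6_p_x = 0.809399
  7_p_x = 0.757598
e_x = 6.2209


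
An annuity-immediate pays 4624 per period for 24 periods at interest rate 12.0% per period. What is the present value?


PV = PMT * (1 - (1+i)^(-n)) / i
= 4624 * (1 - (1+0.12)^(-24)) / 0.12
= 4624 * (1 - 0.065882) / 0.12
= 4624 * 7.784316
= 35994.6763


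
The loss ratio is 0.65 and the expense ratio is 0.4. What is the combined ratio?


Combined ratio = loss ratio + expense ratio
= 0.65 + 0.4
= 1.05


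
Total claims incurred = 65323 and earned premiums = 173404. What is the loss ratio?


Loss ratio = claims / premiums
= 65323 / 173404
= 0.3767


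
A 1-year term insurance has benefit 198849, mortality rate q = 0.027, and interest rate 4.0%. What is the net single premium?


NSP = benefit * q * v
v = 1/(1+i) = 0.961538
NSP = 198849 * 0.027 * 0.961538
= 5162.426


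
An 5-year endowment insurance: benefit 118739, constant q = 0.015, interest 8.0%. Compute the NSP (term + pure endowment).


Term component = 6917.2097
Pure endowment = 5_p_x * v^5 * benefit = 0.927217 * 0.680583 * 118739 = 74930.0051
NSP = 81847.2148


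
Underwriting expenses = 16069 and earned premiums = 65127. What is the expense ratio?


Expense ratio = expenses / premiums
= 16069 / 65127
= 0.2467


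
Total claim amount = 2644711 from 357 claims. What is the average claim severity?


severity = total / number
= 2644711 / 357
= 7408.1541


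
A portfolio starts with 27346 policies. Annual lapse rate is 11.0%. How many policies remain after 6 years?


remaining = initial * (1 - lapse)^years
= 27346 * (1 - 0.11)^6
= 27346 * 0.496981
= 13590.4504


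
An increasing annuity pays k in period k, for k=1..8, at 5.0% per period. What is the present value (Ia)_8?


(Ia)_n = sum_{k=1}^{n} k * v^k, v = 1/(1+i)
v = 0.952381
Sum computed term by term:
(Ia)_8 = 27.4332


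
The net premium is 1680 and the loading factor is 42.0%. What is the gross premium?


Gross = net * (1 + loading)
= 1680 * (1 + 0.42)
= 1680 * 1.42
= 2385.6


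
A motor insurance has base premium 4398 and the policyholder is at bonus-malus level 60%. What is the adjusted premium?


adjusted = base * BM_level / 100
= 4398 * 60 / 100
= 4398 * 0.6
= 2638.8


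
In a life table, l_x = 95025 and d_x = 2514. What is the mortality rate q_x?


q_x = d_x / l_x
= 2514 / 95025
= 0.0265


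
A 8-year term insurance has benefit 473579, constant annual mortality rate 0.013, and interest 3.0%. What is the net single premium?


NSP = benefit * sum_{k=0}^{n-1} k_p_x * q * v^(k+1)
With constant q=0.013, v=0.970874
Sum = 0.087387
NSP = 473579 * 0.087387
= 41384.6616


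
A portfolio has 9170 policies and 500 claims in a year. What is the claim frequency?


frequency = claims / policies
= 500 / 9170
= 0.0545


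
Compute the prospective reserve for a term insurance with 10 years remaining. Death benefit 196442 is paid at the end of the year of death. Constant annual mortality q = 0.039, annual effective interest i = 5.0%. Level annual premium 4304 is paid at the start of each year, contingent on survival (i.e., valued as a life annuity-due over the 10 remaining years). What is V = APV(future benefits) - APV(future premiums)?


v = 1/(1+i) = 0.952381
APV(future benefits) per unit = sum_{k=0}^{9} k_p_x * q * v^(k+1) = 0.257478
APV(future benefits) = 196442 * 0.257478 = 50579.57
Life annuity-due factor ä_{x:10} = sum_{k=0}^{9} k_p_x * v^k = 6.932111
APV(future premiums) = 4304 * 6.932111 = 29835.8036
V = 50579.57 - 29835.8036
= 20743.7663


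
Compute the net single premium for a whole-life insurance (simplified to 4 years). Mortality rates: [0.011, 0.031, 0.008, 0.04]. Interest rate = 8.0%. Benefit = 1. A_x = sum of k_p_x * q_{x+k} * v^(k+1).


v = 0.925926
Year 0: k_p_x=1.0, q=0.011, term=0.010185
Year 1: k_p_x=0.989, q=0.031, term=0.026285
Year 2: k_p_x=0.958341, q=0.008, term=0.006086
Year 3: k_p_x=0.950674, q=0.04, term=0.027951
A_x = 0.0705


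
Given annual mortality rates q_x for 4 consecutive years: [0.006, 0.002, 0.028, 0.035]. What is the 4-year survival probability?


p_k = 1 - q_k for each year
Survival = product of (1 - q_k)
= 0.994 * 0.998 * 0.972 * 0.965
= 0.9305


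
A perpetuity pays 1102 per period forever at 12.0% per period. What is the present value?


PV = PMT / i
= 1102 / 0.12
= 9183.3333


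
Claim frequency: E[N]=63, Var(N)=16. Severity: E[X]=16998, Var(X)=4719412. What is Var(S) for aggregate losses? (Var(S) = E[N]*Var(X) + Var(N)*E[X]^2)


Var(S) = E[N]*Var(X) + Var(N)*E[X]^2
= 63*4719412 + 16*16998^2
= 297322956 + 4622912064
= 4.9202e+09


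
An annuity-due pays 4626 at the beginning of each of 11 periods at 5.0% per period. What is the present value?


PV_due = PMT * (1-(1+i)^(-n))/i * (1+i)
PV_immediate = 38425.4722
PV_due = 38425.4722 * 1.05
= 40346.7458


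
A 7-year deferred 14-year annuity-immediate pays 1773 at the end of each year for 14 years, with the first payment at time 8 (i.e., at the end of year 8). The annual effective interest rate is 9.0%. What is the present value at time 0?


PV at time 7 of the 14-year annuity-immediate:
a_n = 1773 * (1-(1+0.09)^(-14))/0.09 = 13804.8446
Discount back 7 years to time 0:
PV = 13804.8446 * (1+0.09)^(-7)
= 13804.8446 * 0.547034
= 7551.7228


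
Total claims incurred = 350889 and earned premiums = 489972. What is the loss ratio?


Loss ratio = claims / premiums
= 350889 / 489972
= 0.7161


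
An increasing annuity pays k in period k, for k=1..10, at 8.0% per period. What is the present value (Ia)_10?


(Ia)_n = sum_{k=1}^{n} k * v^k, v = 1/(1+i)
v = 0.925926
Sum computed term by term:
(Ia)_10 = 32.6869


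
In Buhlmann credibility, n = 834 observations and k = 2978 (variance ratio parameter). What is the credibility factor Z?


Z = n / (n + k)
= 834 / (834 + 2978)
= 834 / 3812
= 0.2188


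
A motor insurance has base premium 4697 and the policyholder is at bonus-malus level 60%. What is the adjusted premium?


adjusted = base * BM_level / 100
= 4697 * 60 / 100
= 4697 * 0.6
= 2818.2


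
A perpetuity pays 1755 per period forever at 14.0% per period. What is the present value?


PV = PMT / i
= 1755 / 0.14
= 12535.7143


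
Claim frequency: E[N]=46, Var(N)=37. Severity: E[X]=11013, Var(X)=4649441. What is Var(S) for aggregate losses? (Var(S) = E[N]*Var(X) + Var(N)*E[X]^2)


Var(S) = E[N]*Var(X) + Var(N)*E[X]^2
= 46*4649441 + 37*11013^2
= 213874286 + 4487588253
= 4.7015e+09


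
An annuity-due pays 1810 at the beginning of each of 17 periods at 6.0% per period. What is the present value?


PV_due = PMT * (1-(1+i)^(-n))/i * (1+i)
PV_immediate = 18963.84
PV_due = 18963.84 * 1.06
= 20101.6704


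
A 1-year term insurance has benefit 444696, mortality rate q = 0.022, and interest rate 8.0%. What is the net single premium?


NSP = benefit * q * v
v = 1/(1+i) = 0.925926
NSP = 444696 * 0.022 * 0.925926
= 9058.6222


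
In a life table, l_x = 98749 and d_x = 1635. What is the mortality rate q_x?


q_x = d_x / l_x
= 1635 / 98749
= 0.0166


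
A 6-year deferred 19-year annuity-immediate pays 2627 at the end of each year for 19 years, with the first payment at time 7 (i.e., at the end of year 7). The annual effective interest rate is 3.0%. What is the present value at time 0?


PV at time 6 of the 19-year annuity-immediate:
a_n = 2627 * (1-(1+0.03)^(-19))/0.03 = 37628.6203
Discount back 6 years to time 0:
PV = 37628.6203 * (1+0.03)^(-6)
= 37628.6203 * 0.837484
= 31513.3771


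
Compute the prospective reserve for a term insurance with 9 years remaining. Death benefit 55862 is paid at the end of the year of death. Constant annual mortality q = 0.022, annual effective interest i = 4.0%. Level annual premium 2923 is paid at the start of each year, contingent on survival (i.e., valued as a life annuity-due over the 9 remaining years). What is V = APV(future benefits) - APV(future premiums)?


v = 1/(1+i) = 0.961538
APV(future benefits) per unit = sum_{k=0}^{8} k_p_x * q * v^(k+1) = 0.150768
APV(future benefits) = 55862 * 0.150768 = 8422.2032
Life annuity-due factor ä_{x:9} = sum_{k=0}^{8} k_p_x * v^k = 7.127216
APV(future premiums) = 2923 * 7.127216 = 20832.851
V = 8422.2032 - 20832.851
= -12410.6478


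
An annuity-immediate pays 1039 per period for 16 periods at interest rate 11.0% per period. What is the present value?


PV = PMT * (1 - (1+i)^(-n)) / i
= 1039 * (1 - (1+0.11)^(-16)) / 0.11
= 1039 * (1 - 0.188292) / 0.11
= 1039 * 7.379162
= 7666.9491


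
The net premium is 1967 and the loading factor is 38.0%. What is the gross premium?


Gross = net * (1 + loading)
= 1967 * (1 + 0.38)
= 1967 * 1.38
= 2714.46


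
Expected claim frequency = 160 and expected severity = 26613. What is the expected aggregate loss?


E[S] = E[N] * E[X]
= 160 * 26613
= 4.2581e+06


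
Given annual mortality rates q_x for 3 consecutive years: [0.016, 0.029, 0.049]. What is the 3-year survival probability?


p_k = 1 - q_k for each year
Survival = product of (1 - q_k)
= 0.984 * 0.971 * 0.951
= 0.9086


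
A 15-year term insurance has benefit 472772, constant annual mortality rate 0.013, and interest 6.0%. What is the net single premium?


NSP = benefit * sum_{k=0}^{n-1} k_p_x * q * v^(k+1)
With constant q=0.013, v=0.943396
Sum = 0.117018
NSP = 472772 * 0.117018
= 55322.6218


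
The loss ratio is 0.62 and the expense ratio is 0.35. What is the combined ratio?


Combined ratio = loss ratio + expense ratio
= 0.62 + 0.35
= 0.97


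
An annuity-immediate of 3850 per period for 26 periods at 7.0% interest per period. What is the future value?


FV = PMT * ((1+i)^n - 1) / i
= 3850 * ((1.07)^26 - 1) / 0.07
= 3850 * (5.807353 - 1) / 0.07
= 264404.4109


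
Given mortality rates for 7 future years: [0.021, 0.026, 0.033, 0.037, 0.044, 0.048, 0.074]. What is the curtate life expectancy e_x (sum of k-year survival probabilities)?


e_x = sum_{k=1}^{n} k_p_x
k_p_x values:
  1_p_x = 0.979
  2_p_x = 0.953546
  3_p_x = 0.922079
  4_p_x = 0.887962
  5_p_x = 0.848892
  6_p_x = 0.808145
  7_p_x = 0.748342
e_x = 6.148


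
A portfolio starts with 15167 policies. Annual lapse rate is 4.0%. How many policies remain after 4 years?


remaining = initial * (1 - lapse)^years
= 15167 * (1 - 0.04)^4
= 15167 * 0.849347
= 12882.0393


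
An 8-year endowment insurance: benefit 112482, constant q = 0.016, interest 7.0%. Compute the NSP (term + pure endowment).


Term component = 10221.6753
Pure endowment = 8_p_x * v^8 * benefit = 0.878943 * 0.582009 * 112482 = 57540.4953
NSP = 67762.1706


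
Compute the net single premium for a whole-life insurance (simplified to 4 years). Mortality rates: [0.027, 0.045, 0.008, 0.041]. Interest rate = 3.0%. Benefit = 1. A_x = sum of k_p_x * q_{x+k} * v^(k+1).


v = 0.970874
Year 0: k_p_x=1.0, q=0.027, term=0.026214
Year 1: k_p_x=0.973, q=0.045, term=0.041272
Year 2: k_p_x=0.929215, q=0.008, term=0.006803
Year 3: k_p_x=0.921781, q=0.041, term=0.033579
A_x = 0.1079


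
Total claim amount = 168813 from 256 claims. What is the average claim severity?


severity = total / number
= 168813 / 256
= 659.4258


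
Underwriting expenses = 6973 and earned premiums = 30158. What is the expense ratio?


Expense ratio = expenses / premiums
= 6973 / 30158
= 0.2312


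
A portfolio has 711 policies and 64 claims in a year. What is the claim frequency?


frequency = claims / policies
= 64 / 711
= 0.09


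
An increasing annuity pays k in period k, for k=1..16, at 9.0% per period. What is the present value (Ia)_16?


(Ia)_n = sum_{k=1}^{n} k * v^k, v = 1/(1+i)
v = 0.917431
Sum computed term by term:
(Ia)_16 = 55.8975


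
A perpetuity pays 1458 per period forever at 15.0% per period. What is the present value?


PV = PMT / i
= 1458 / 0.15
= 9720.0


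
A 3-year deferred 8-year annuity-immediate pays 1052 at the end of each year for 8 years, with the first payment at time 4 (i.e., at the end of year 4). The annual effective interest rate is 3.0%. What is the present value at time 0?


PV at time 3 of the 8-year annuity-immediate:
a_n = 1052 * (1-(1+0.03)^(-8))/0.03 = 7384.7162
Discount back 3 years to time 0:
PV = 7384.7162 * (1+0.03)^(-3)
= 7384.7162 * 0.915142
= 6758.0614


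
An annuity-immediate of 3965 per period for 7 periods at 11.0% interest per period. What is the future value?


FV = PMT * ((1+i)^n - 1) / i
= 3965 * ((1.11)^7 - 1) / 0.11
= 3965 * (2.07616 - 1) / 0.11
= 38790.6819


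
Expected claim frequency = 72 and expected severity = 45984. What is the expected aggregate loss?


E[S] = E[N] * E[X]
= 72 * 45984
= 3.3108e+06


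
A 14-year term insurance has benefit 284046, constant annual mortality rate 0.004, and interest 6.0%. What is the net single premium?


NSP = benefit * sum_{k=0}^{n-1} k_p_x * q * v^(k+1)
With constant q=0.004, v=0.943396
Sum = 0.036365
NSP = 284046 * 0.036365
= 10329.2279


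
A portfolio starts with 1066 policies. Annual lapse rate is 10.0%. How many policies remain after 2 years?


remaining = initial * (1 - lapse)^years
= 1066 * (1 - 0.1)^2
= 1066 * 0.81
= 863.46


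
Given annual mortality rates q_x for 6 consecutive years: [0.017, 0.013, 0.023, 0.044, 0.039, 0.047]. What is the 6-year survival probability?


p_k = 1 - q_k for each year
Survival = product of (1 - q_k)
= 0.983 * 0.987 * 0.977 * 0.956 * 0.961 * 0.953
= 0.8299


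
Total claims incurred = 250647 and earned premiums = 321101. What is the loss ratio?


Loss ratio = claims / premiums
= 250647 / 321101
= 0.7806


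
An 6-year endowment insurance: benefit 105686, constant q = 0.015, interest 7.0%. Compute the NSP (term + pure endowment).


Term component = 7300.2445
Pure endowment = 6_p_x * v^6 * benefit = 0.913308 * 0.666342 * 105686 = 64317.9477
NSP = 71618.1922


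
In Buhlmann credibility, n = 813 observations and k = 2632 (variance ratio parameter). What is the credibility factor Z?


Z = n / (n + k)
= 813 / (813 + 2632)
= 813 / 3445
= 0.236
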